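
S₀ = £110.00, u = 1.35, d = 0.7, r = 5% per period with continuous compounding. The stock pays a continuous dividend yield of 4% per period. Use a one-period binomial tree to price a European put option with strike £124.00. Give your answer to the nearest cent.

£23.38

Per-period risk-free factor R = e^0.05 = 1.0513; dividend-adjusted growth = e^(0.05−0.04) = 1.0101.
Risk-neutral probability p = (1.0101 − 0.7)/(1.35 − 0.7) = 0.3101/0.6500 = 0.4770
Terminal stock prices: S_u = 148.5, S_d = 77
Terminal payoffs (K − S): max(-24.5, 0) = 0, max(47, 0) = 47
Node 0 (S = 110): V_0 = e^(−0.05)·[0.4770·0.0000 + 0.5230·47.0000] = 23.3822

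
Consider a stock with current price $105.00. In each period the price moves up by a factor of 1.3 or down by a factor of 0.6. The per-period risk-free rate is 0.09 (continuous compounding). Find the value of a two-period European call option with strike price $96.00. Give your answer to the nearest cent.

$33.91

Risk-neutral probability p = (e^0.09 − 0.6)/(1.3 − 0.6) = 0.4942/0.7000 = 0.7060
Terminal stock prices: S_uu = 177.5, S_ud = 81.9, S_dd = 37.8
Terminal payoffs (S − K): max(81.45, 0) = 81.45, max(-14.1, 0) = 0, max(-58.2, 0) = 0
Node u (S = 136.5): V_u = e^(−0.09)·[0.7060·81.4500 + 0.2940·0.0000] = 52.5517
Node d (S = 63): V_d = e^(−0.09)·[0.7060·0.0000 + 0.2940·0.0000] = 0.0000
Node 0 (S = 105): V_0 = e^(−0.09)·[0.7060·52.5517 + 0.2940·0.0000] = 33.9064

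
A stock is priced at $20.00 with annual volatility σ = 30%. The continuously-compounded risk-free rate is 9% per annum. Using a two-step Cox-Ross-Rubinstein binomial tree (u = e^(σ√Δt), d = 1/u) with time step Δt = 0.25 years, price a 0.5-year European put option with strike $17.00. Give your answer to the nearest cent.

$0.45

CRR parameters: u = e^(σ√Δt) = e^(0.3·√0.25) = 1.1618, d = 1/u = 0.8607
Per-period rate: rΔt = 0.09·0.25 = 0.0225, so R = e^0.0225 = 1.0228
Risk-neutral probability p = (e^0.0225 − 0.8607)/(1.1618 − 0.8607) = 0.1620/0.3011 = 0.5381
Terminal stock prices: S_uu = 27, S_ud = 20, S_dd = 14.82
Terminal payoffs (K − S): max(-9.997, 0) = 0, max(-3, 0) = 0, max(2.184, 0) = 2.184
Node u (S = 23.24): V_u = e^(−0.0225)·[0.5381·0.0000 + 0.4619·0.0000] = 0.0000
Node d (S = 17.21): V_d = e^(−0.0225)·[0.5381·0.0000 + 0.4619·2.1836] = 0.9861
Node 0 (S = 20): V_0 = e^(−0.0225)·[0.5381·0.0000 + 0.4619·0.9861] = 0.4453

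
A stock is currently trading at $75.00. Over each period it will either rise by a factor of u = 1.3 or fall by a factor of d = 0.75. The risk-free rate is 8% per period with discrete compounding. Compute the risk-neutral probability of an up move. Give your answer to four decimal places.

p = 0.6000

Risk-neutral probability p = (1 + 0.08 − 0.75)/(1.3 − 0.75) = 0.3300/0.5500 = 0.6000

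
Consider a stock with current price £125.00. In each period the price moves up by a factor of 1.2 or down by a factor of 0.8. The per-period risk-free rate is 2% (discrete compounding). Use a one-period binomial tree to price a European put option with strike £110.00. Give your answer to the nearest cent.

Risk-neutral probability p = (1 + 0.02 − 0.8)/(1.2 − 0.8) = 0.2200/0.4000 = 0.5500
Terminal stock prices: S_u = 150, S_d = 100
Terminal payoffs (K − S): max(-40, 0) = 0, max(10, 0) = 10
Node 0 (S = 125): V_0 = 1/1.02·[0.5500·0.0000 + 0.4500·10.0000] = 4.4118

£4.41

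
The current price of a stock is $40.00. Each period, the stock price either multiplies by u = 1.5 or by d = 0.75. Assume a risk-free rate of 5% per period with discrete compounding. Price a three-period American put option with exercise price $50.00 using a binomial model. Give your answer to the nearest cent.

$13.45

Risk-neutral probability p = (1 + 0.05 − 0.75)/(1.5 − 0.75) = 0.3000/0.7500 = 0.4000
Terminal stock prices: S_uuu = 135, S_uud = 67.5, S_udd = 33.75, S_ddd = 16.88
Terminal payoffs (K − S): max(-85, 0) = 0, max(-17.5, 0) = 0, max(16.25, 0) = 16.25, max(33.12, 0) = 33.12
Node uu (S = 90): continuation = 1/1.05·[0.4000·0.0000 + 0.6000·0.0000] = 0.0000; exercise value = 0.0000 ≤ continuation, so V_uu = 0.0000
Node ud (S = 45): continuation = 1/1.05·[0.4000·0.0000 + 0.6000·16.2500] = 9.2857; exercise value = 5.0000 ≤ continuation, so V_ud = 9.2857
Node dd (S = 22.5): continuation = 1/1.05·[0.4000·16.2500 + 0.6000·33.1250] = 25.1190; exercise value = 27.5000 > continuation, so V_dd = 27.5000 (exercise)
Node u (S = 60): continuation = 1/1.05·[0.4000·0.0000 + 0.6000·9.2857] = 5.3061; exercise value = 0.0000 ≤ continuation, so V_u = 5.3061
Node d (S = 30): continuation = 1/1.05·[0.4000·9.2857 + 0.6000·27.5000] = 19.2517; exercise value = 20.0000 > continuation, so V_d = 20.0000 (exercise)
Node 0 (S = 40): continuation = 1/1.05·[0.4000·5.3061 + 0.6000·20.0000] = 13.4500; exercise value = 10.0000 ≤ continuation, so V_0 = 13.4500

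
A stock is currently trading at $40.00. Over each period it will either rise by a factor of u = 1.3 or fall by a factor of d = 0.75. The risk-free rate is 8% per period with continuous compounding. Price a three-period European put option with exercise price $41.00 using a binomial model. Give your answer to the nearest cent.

Risk-neutral probability p = (e^0.08 − 0.75)/(1.3 − 0.75) = 0.3333/0.5500 = 0.6060
Terminal stock prices: S_uuu = 87.88, S_uud = 50.7, S_udd = 29.25, S_ddd = 16.88
Terminal payoffs (K − S): max(-46.88, 0) = 0, max(-9.7, 0) = 0, max(11.75, 0) = 11.75, max(24.12, 0) = 24.12
Node uu (S = 67.6): V_uu = e^(−0.08)·[0.6060·0.0000 + 0.3940·0.0000] = 0.0000
Node ud (S = 39): V_ud = e^(−0.08)·[0.6060·0.0000 + 0.3940·11.7500] = 4.2738
Node dd (S = 22.5): V_dd = e^(−0.08)·[0.6060·11.7500 + 0.3940·24.1250] = 15.3478
Node u (S = 52): V_u = e^(−0.08)·[0.6060·0.0000 + 0.3940·4.2738] = 1.5545
Node d (S = 30): V_d = e^(−0.08)·[0.6060·4.2738 + 0.3940·15.3478] = 7.9732
Node 0 (S = 40): V_0 = e^(−0.08)·[0.6060·1.5545 + 0.3940·7.9732] = 3.7696

$3.77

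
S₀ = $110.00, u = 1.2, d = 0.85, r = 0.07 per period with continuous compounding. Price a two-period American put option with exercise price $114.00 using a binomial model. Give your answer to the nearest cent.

Risk-neutral probability p = (e^0.07 − 0.85)/(1.2 − 0.85) = 0.2225/0.3500 = 0.6357
Terminal stock prices: S_uu = 158.4, S_ud = 112.2, S_dd = 79.47
Terminal payoffs (K − S): max(-44.4, 0) = 0, max(1.8, 0) = 1.8, max(34.53, 0) = 34.53
Node u (S = 132): continuation = e^(−0.07)·[0.6357·0.0000 + 0.3643·1.8000] = 0.6113; exercise value = 0.0000 ≤ continuation, so V_u = 0.6113
Node d (S = 93.5): continuation = e^(−0.07)·[0.6357·1.8000 + 0.3643·34.5250] = 12.7929; exercise value = 20.5000 > continuation, so V_d = 20.5000 (exercise)
Node 0 (S = 110): continuation = e^(−0.07)·[0.6357·0.6113 + 0.3643·20.5000] = 7.3249; exercise value = 4.0000 ≤ continuation, so V_0 = 7.3249

$7.32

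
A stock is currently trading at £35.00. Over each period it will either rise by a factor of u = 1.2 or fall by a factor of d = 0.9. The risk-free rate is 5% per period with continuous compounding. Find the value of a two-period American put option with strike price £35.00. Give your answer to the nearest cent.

£1.65

Risk-neutral probability p = (e^0.05 − 0.9)/(1.2 − 0.9) = 0.1513/0.3000 = 0.5042
Terminal stock prices: S_uu = 50.4, S_ud = 37.8, S_dd = 28.35
Terminal payoffs (K − S): max(-15.4, 0) = 0, max(-2.8, 0) = 0, max(6.65, 0) = 6.65
Node u (S = 42): continuation = e^(−0.05)·[0.5042·0.0000 + 0.4958·0.0000] = 0.0000; exercise value = 0.0000 ≤ continuation, so V_u = 0.0000
Node d (S = 31.5): continuation = e^(−0.05)·[0.5042·0.0000 + 0.4958·6.6500] = 3.1360; exercise value = 3.5000 > continuation, so V_d = 3.5000 (exercise)
Node 0 (S = 35): continuation = e^(−0.05)·[0.5042·0.0000 + 0.4958·3.5000] = 1.6505; exercise value = 0.0000 ≤ continuation, so V_0 = 1.6505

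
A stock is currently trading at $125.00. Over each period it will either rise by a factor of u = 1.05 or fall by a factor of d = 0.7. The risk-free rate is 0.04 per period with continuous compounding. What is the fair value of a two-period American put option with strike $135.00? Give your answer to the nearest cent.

$10.00

Risk-neutral probability p = (e^0.04 − 0.7)/(1.05 − 0.7) = 0.3408/0.3500 = 0.9737
Terminal stock prices: S_uu = 137.8, S_ud = 91.88, S_dd = 61.25
Terminal payoffs (K − S): max(-2.812, 0) = 0, max(43.12, 0) = 43.12, max(73.75, 0) = 73.75
Node u (S = 131.2): continuation = e^(−0.04)·[0.9737·0.0000 + 0.0263·43.1250] = 1.0878; exercise value = 3.7500 > continuation, so V_u = 3.7500 (exercise)
Node d (S = 87.5): continuation = e^(−0.04)·[0.9737·43.1250 + 0.0263·73.7500] = 42.2066; exercise value = 47.5000 > continuation, so V_d = 47.5000 (exercise)
Node 0 (S = 125): continuation = e^(−0.04)·[0.9737·3.7500 + 0.0263·47.5000] = 4.7066; exercise value = 10.0000 > continuation, so V_0 = 10.0000 (exercise)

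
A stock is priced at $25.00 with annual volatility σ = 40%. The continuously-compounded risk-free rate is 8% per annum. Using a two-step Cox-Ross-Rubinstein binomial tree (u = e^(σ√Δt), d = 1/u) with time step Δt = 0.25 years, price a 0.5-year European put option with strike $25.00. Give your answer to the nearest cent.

$1.98

CRR parameters: u = e^(σ√Δt) = e^(0.4·√0.25) = 1.2214, d = 1/u = 0.8187
Per-period rate: rΔt = 0.08·0.25 = 0.02, so R = e^0.02 = 1.0202
Risk-neutral probability p = (e^0.02 − 0.8187)/(1.2214 − 0.8187) = 0.2015/0.4027 = 0.5003
Terminal stock prices: S_uu = 37.3, S_ud = 25, S_dd = 16.76
Terminal payoffs (K − S): max(-12.3, 0) = 0, max(0, 0) = 0, max(8.242, 0) = 8.242
Node u (S = 30.54): V_u = e^(−0.02)·[0.5003·0.0000 + 0.4997·0.0000] = 0.0000
Node d (S = 20.47): V_d = e^(−0.02)·[0.5003·0.0000 + 0.4997·8.2420] = 4.0367
Node 0 (S = 25): V_0 = e^(−0.02)·[0.5003·0.0000 + 0.4997·4.0367] = 1.9771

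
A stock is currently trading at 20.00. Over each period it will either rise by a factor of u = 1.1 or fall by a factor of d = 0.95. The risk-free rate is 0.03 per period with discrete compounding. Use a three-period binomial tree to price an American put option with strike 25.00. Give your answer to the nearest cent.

5.00

Risk-neutral probability p = (1 + 0.03 − 0.95)/(1.1 − 0.95) = 0.0800/0.1500 = 0.5333
Terminal stock prices: S_uuu = 26.62, S_uud = 22.99, S_udd = 19.86, S_ddd = 17.15
Terminal payoffs (K − S): max(-1.62, 0) = 0, max(2.01, 0) = 2.01, max(5.145, 0) = 5.145, max(7.853, 0) = 7.853
Node uu (S = 24.2): continuation = 1/1.03·[0.5333·0.0000 + 0.4667·2.0100] = 0.9107; exercise value = 0.8000 ≤ continuation, so V_uu = 0.9107
Node ud (S = 20.9): continuation = 1/1.03·[0.5333·2.0100 + 0.4667·5.1450] = 3.3718; exercise value = 4.1000 > continuation, so V_ud = 4.1000 (exercise)
Node dd (S = 18.05): continuation = 1/1.03·[0.5333·5.1450 + 0.4667·7.8525] = 6.2218; exercise value = 6.9500 > continuation, so V_dd = 6.9500 (exercise)
Node u (S = 22): continuation = 1/1.03·[0.5333·0.9107 + 0.4667·4.1000] = 2.3292; exercise value = 3.0000 > continuation, so V_u = 3.0000 (exercise)
Node d (S = 19): continuation = 1/1.03·[0.5333·4.1000 + 0.4667·6.9500] = 5.2718; exercise value = 6.0000 > continuation, so V_d = 6.0000 (exercise)
Node 0 (S = 20): continuation = 1/1.03·[0.5333·3.0000 + 0.4667·6.0000] = 4.2718; exercise value = 5.0000 > continuation, so V_0 = 5.0000 (exercise)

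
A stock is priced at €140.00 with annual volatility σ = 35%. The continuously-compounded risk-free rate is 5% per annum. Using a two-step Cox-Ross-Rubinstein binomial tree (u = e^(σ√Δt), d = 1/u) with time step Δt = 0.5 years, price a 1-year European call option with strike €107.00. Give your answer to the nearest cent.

CRR parameters: u = e^(σ√Δt) = e^(0.35·√0.5) = 1.2808, d = 1/u = 0.7808
Per-period rate: rΔt = 0.05·0.5 = 0.025, so R = e^0.025 = 1.0253
Risk-neutral probability p = (e^0.025 − 0.7808)/(1.2808 − 0.7808) = 0.2446/0.5000 = 0.4891
Terminal stock prices: S_uu = 229.7, S_ud = 140, S_dd = 85.34
Terminal payoffs (S − K): max(122.7, 0) = 122.7, max(33, 0) = 33, max(-21.66, 0) = 0
Node u (S = 179.3): V_u = e^(−0.025)·[0.4891·122.6640 + 0.5109·33.0000] = 74.9543
Node d (S = 109.3): V_d = e^(−0.025)·[0.4891·33.0000 + 0.5109·0.0000] = 15.7408
Node 0 (S = 140): V_0 = e^(−0.025)·[0.4891·74.9543 + 0.5109·15.7408] = 43.5965

€43.60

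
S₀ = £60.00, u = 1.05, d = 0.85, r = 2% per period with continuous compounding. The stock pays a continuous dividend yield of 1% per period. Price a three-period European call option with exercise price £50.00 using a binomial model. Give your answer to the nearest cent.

Per-period risk-free factor R = e^0.02 = 1.0202; dividend-adjusted growth = e^(0.02−0.01) = 1.0101.
Risk-neutral probability p = (1.0101 − 0.85)/(1.05 − 0.85) = 0.1601/0.2000 = 0.8003
Terminal stock prices: S_uuu = 69.46, S_uud = 56.23, S_udd = 45.52, S_ddd = 36.85
Terminal payoffs (S − K): max(19.46, 0) = 19.46, max(6.228, 0) = 6.228, max(-4.483, 0) = 0, max(-13.15, 0) = 0
Node uu (S = 66.15): V_uu = e^(−0.02)·[0.8003·19.4575 + 0.1997·6.2275] = 16.4819
Node ud (S = 53.55): V_ud = e^(−0.02)·[0.8003·6.2275 + 0.1997·0.0000] = 4.8849
Node dd (S = 43.35): V_dd = e^(−0.02)·[0.8003·0.0000 + 0.1997·0.0000] = 0.0000
Node u (S = 63): V_u = e^(−0.02)·[0.8003·16.4819 + 0.1997·4.8849] = 13.8849
Node d (S = 51): V_d = e^(−0.02)·[0.8003·4.8849 + 0.1997·0.0000] = 3.8317
Node 0 (S = 60): V_0 = e^(−0.02)·[0.8003·13.8849 + 0.1997·3.8317] = 11.6416

£11.64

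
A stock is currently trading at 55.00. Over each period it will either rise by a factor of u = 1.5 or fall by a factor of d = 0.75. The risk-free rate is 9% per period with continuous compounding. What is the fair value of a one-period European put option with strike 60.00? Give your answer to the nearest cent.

Risk-neutral probability p = (e^0.09 − 0.75)/(1.5 − 0.75) = 0.3442/0.7500 = 0.4589
Terminal stock prices: S_u = 82.5, S_d = 41.25
Terminal payoffs (K − S): max(-22.5, 0) = 0, max(18.75, 0) = 18.75
Node 0 (S = 55): V_0 = e^(−0.09)·[0.4589·0.0000 + 0.5411·18.7500] = 9.2724

9.27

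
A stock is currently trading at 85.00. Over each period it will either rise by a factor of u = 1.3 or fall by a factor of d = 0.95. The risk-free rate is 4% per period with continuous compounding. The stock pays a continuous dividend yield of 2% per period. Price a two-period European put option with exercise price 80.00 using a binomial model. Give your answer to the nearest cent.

Per-period risk-free factor R = e^0.04 = 1.0408; dividend-adjusted growth = e^(0.04−0.02) = 1.0202.
Risk-neutral probability p = (1.0202 − 0.95)/(1.3 − 0.95) = 0.0702/0.3500 = 0.2006
Terminal stock prices: S_uu = 143.7, S_ud = 105, S_dd = 76.71
Terminal payoffs (K − S): max(-63.65, 0) = 0, max(-24.97, 0) = 0, max(3.288, 0) = 3.288
Node u (S = 110.5): V_u = e^(−0.04)·[0.2006·0.0000 + 0.7994·0.0000] = 0.0000
Node d (S = 80.75): V_d = e^(−0.04)·[0.2006·0.0000 + 0.7994·3.2875] = 2.5251
Node 0 (S = 85): V_0 = e^(−0.04)·[0.2006·0.0000 + 0.7994·2.5251] = 1.9394

1.94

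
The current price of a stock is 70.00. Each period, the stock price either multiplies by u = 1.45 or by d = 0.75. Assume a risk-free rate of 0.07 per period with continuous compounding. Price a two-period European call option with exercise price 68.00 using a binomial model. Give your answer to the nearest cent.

18.12

Risk-neutral probability p = (e^0.07 − 0.75)/(1.45 − 0.75) = 0.3225/0.7000 = 0.4607
Terminal stock prices: S_uu = 147.2, S_ud = 76.12, S_dd = 39.38
Terminal payoffs (S − K): max(79.18, 0) = 79.18, max(8.125, 0) = 8.125, max(-28.62, 0) = 0
Node u (S = 101.5): V_u = e^(−0.07)·[0.4607·79.1750 + 0.5393·8.1250] = 38.0972
Node d (S = 52.5): V_d = e^(−0.07)·[0.4607·8.1250 + 0.5393·0.0000] = 3.4903
Node 0 (S = 70): V_0 = e^(−0.07)·[0.4607·38.0972 + 0.5393·3.4903] = 18.1207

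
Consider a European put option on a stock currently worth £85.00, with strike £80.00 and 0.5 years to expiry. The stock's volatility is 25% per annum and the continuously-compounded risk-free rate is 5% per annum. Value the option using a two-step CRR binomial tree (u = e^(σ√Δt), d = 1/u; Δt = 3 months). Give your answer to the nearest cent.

CRR parameters: u = e^(σ√Δt) = e^(0.25·√0.25) = 1.1331, d = 1/u = 0.8825
Per-period rate: rΔt = 0.05·0.25 = 0.0125, so R = e^0.0125 = 1.0126
Risk-neutral probability p = (e^0.0125 − 0.8825)/(1.1331 − 0.8825) = 0.1301/0.2507 = 0.5190
Terminal stock prices: S_uu = 109.1, S_ud = 85, S_dd = 66.2
Terminal payoffs (K − S): max(-29.14, 0) = 0, max(-5, 0) = 0, max(13.8, 0) = 13.8
Node u (S = 96.32): V_u = e^(−0.0125)·[0.5190·0.0000 + 0.4810·0.0000] = 0.0000
Node d (S = 75.01): V_d = e^(−0.0125)·[0.5190·0.0000 + 0.4810·13.8019] = 6.5566
Node 0 (S = 85): V_0 = e^(−0.0125)·[0.5190·0.0000 + 0.4810·6.5566] = 3.1147

£3.11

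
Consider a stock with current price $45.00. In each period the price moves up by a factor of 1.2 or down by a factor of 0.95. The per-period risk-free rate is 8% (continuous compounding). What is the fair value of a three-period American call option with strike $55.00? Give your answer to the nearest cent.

$4.77

Risk-neutral probability p = (e^0.08 − 0.95)/(1.2 − 0.95) = 0.1333/0.2500 = 0.5331
Terminal stock prices: S_uuu = 77.76, S_uud = 61.56, S_udd = 48.73, S_ddd = 38.58
Terminal payoffs (S − K): max(22.76, 0) = 22.76, max(6.56, 0) = 6.56, max(-6.265, 0) = 0, max(-16.42, 0) = 0
Node uu (S = 64.8): continuation = e^(−0.08)·[0.5331·22.7600 + 0.4669·6.5600] = 14.0286; exercise value = 9.8000 ≤ continuation, so V_uu = 14.0286
Node ud (S = 51.3): continuation = e^(−0.08)·[0.5331·6.5600 + 0.4669·0.0000] = 3.2286; exercise value = 0.0000 ≤ continuation, so V_ud = 3.2286
Node dd (S = 40.61): continuation = e^(−0.08)·[0.5331·0.0000 + 0.4669·0.0000] = 0.0000; exercise value = 0.0000 ≤ continuation, so V_dd = 0.0000
Node u (S = 54): continuation = e^(−0.08)·[0.5331·14.0286 + 0.4669·3.2286] = 8.2957; exercise value = 0.0000 ≤ continuation, so V_u = 8.2957
Node d (S = 42.75): continuation = e^(−0.08)·[0.5331·3.2286 + 0.4669·0.0000] = 1.5890; exercise value = 0.0000 ≤ continuation, so V_d = 1.5890
Node 0 (S = 45): continuation = e^(−0.08)·[0.5331·8.2957 + 0.4669·1.5890] = 4.7675; exercise value = 0.0000 ≤ continuation, so V_0 = 4.7675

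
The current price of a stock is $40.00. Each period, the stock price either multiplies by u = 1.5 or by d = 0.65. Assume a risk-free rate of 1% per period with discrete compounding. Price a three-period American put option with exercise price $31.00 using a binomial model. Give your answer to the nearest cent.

$6.14

Risk-neutral probability p = (1 + 0.01 − 0.65)/(1.5 − 0.65) = 0.3600/0.8500 = 0.4235
Terminal stock prices: S_uuu = 135, S_uud = 58.5, S_udd = 25.35, S_ddd = 10.98
Terminal payoffs (K − S): max(-104, 0) = 0, max(-27.5, 0) = 0, max(5.65, 0) = 5.65, max(20.02, 0) = 20.02
Node uu (S = 90): continuation = 1/1.01·[0.4235·0.0000 + 0.5765·0.0000] = 0.0000; exercise value = 0.0000 ≤ continuation, so V_uu = 0.0000
Node ud (S = 39): continuation = 1/1.01·[0.4235·0.0000 + 0.5765·5.6500] = 3.2248; exercise value = 0.0000 ≤ continuation, so V_ud = 3.2248
Node dd (S = 16.9): continuation = 1/1.01·[0.4235·5.6500 + 0.5765·20.0150] = 13.7931; exercise value = 14.1000 > continuation, so V_dd = 14.1000 (exercise)
Node u (S = 60): continuation = 1/1.01·[0.4235·0.0000 + 0.5765·3.2248] = 1.8406; exercise value = 0.0000 ≤ continuation, so V_u = 1.8406
Node d (S = 26): continuation = 1/1.01·[0.4235·3.2248 + 0.5765·14.1000] = 9.4000; exercise value = 5.0000 ≤ continuation, so V_d = 9.4000
Node 0 (S = 40): continuation = 1/1.01·[0.4235·1.8406 + 0.5765·9.4000] = 6.1370; exercise value = 0.0000 ≤ continuation, so V_0 = 6.1370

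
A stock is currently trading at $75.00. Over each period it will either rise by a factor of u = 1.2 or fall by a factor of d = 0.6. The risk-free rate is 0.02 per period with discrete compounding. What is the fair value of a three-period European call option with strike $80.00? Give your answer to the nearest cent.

Risk-neutral probability p = (1 + 0.02 − 0.6)/(1.2 − 0.6) = 0.4200/0.6000 = 0.7000
Terminal stock prices: S_uuu = 129.6, S_uud = 64.8, S_udd = 32.4, S_ddd = 16.2
Terminal payoffs (S − K): max(49.6, 0) = 49.6, max(-15.2, 0) = 0, max(-47.6, 0) = 0, max(-63.8, 0) = 0
Node uu (S = 108): V_uu = 1/1.02·[0.7000·49.6000 + 0.3000·0.0000] = 34.0392
Node ud (S = 54): V_ud = 1/1.02·[0.7000·0.0000 + 0.3000·0.0000] = 0.0000
Node dd (S = 27): V_dd = 1/1.02·[0.7000·0.0000 + 0.3000·0.0000] = 0.0000
Node u (S = 90): V_u = 1/1.02·[0.7000·34.0392 + 0.3000·0.0000] = 23.3602
Node d (S = 45): V_d = 1/1.02·[0.7000·0.0000 + 0.3000·0.0000] = 0.0000
Node 0 (S = 75): V_0 = 1/1.02·[0.7000·23.3602 + 0.3000·0.0000] = 16.0315

$16.03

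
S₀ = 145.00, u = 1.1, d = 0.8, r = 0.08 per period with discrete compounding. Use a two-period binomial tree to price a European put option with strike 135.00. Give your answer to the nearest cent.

Risk-neutral probability p = (1 + 0.08 − 0.8)/(1.1 − 0.8) = 0.2800/0.3000 = 0.9333
Terminal stock prices: S_uu = 175.5, S_ud = 127.6, S_dd = 92.8
Terminal payoffs (K − S): max(-40.45, 0) = 0, max(7.4, 0) = 7.4, max(42.2, 0) = 42.2
Node u (S = 159.5): V_u = 1/1.08·[0.9333·0.0000 + 0.0667·7.4000] = 0.4568
Node d (S = 116): V_d = 1/1.08·[0.9333·7.4000 + 0.0667·42.2000] = 9.0000
Node 0 (S = 145): V_0 = 1/1.08·[0.9333·0.4568 + 0.0667·9.0000] = 0.9503

0.95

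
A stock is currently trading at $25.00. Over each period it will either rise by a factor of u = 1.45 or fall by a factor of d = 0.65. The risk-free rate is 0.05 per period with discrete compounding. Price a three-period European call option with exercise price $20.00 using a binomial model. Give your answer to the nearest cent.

Risk-neutral probability p = (1 + 0.05 − 0.65)/(1.45 − 0.65) = 0.4000/0.8000 = 0.5000
Terminal stock prices: S_uuu = 76.22, S_uud = 34.17, S_udd = 15.32, S_ddd = 6.866
Terminal payoffs (S − K): max(56.22, 0) = 56.22, max(14.17, 0) = 14.17, max(-4.684, 0) = 0, max(-13.13, 0) = 0
Node uu (S = 52.56): V_uu = 1/1.05·[0.5000·56.2156 + 0.5000·14.1656] = 33.5149
Node ud (S = 23.56): V_ud = 1/1.05·[0.5000·14.1656 + 0.5000·0.0000] = 6.7455
Node dd (S = 10.56): V_dd = 1/1.05·[0.5000·0.0000 + 0.5000·0.0000] = 0.0000
Node u (S = 36.25): V_u = 1/1.05·[0.5000·33.5149 + 0.5000·6.7455] = 19.1716
Node d (S = 16.25): V_d = 1/1.05·[0.5000·6.7455 + 0.5000·0.0000] = 3.2122
Node 0 (S = 25): V_0 = 1/1.05·[0.5000·19.1716 + 0.5000·3.2122] = 10.6589

$10.66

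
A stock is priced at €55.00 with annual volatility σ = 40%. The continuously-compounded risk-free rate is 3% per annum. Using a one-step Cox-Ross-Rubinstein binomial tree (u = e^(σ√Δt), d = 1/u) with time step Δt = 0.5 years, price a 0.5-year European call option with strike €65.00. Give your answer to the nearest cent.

CRR parameters: u = e^(σ√Δt) = e^(0.4·√0.5) = 1.3269, d = 1/u = 0.7536
Per-period rate: rΔt = 0.03·0.5 = 0.015, so R = e^0.015 = 1.0151
Risk-neutral probability p = (e^0.015 − 0.7536)/(1.3269 − 0.7536) = 0.2615/0.5733 = 0.4561
Terminal stock prices: S_u = 72.98, S_d = 41.45
Terminal payoffs (S − K): max(7.979, 0) = 7.979, max(-23.55, 0) = 0
Node 0 (S = 55): V_0 = e^(−0.015)·[0.4561·7.9793 + 0.5439·0.0000] = 3.5853

€3.59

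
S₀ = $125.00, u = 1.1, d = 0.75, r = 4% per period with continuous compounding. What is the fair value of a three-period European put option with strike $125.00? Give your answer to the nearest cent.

Risk-neutral probability p = (e^0.04 − 0.75)/(1.1 − 0.75) = 0.2908/0.3500 = 0.8309
Terminal stock prices: S_uuu = 166.4, S_uud = 113.4, S_udd = 77.34, S_ddd = 52.73
Terminal payoffs (K − S): max(-41.38, 0) = 0, max(11.56, 0) = 11.56, max(47.66, 0) = 47.66, max(72.27, 0) = 72.27
Node uu (S = 151.3): V_uu = e^(−0.04)·[0.8309·0.0000 + 0.1691·11.5625] = 1.8787
Node ud (S = 103.1): V_ud = e^(−0.04)·[0.8309·11.5625 + 0.1691·47.6562] = 16.9737
Node dd (S = 70.31): V_dd = e^(−0.04)·[0.8309·47.6562 + 0.1691·72.2656] = 49.7862
Node u (S = 137.5): V_u = e^(−0.04)·[0.8309·1.8787 + 0.1691·16.9737] = 4.2577
Node d (S = 93.75): V_d = e^(−0.04)·[0.8309·16.9737 + 0.1691·49.7862] = 21.6395
Node 0 (S = 125): V_0 = e^(−0.04)·[0.8309·4.2577 + 0.1691·21.6395] = 6.9150

$6.91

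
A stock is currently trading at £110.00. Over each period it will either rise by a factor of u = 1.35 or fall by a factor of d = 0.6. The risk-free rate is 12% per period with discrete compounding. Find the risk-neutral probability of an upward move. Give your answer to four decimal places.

Risk-neutral probability p = (1 + 0.12 − 0.6)/(1.35 − 0.6) = 0.5200/0.7500 = 0.6933

p = 0.6933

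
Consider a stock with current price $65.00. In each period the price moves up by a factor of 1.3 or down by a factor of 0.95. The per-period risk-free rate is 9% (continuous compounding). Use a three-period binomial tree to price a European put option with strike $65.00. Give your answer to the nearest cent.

Risk-neutral probability p = (e^0.09 − 0.95)/(1.3 − 0.95) = 0.1442/0.3500 = 0.4119
Terminal stock prices: S_uuu = 142.8, S_uud = 104.4, S_udd = 76.26, S_ddd = 55.73
Terminal payoffs (K − S): max(-77.81, 0) = 0, max(-39.36, 0) = 0, max(-11.26, 0) = 0, max(9.271, 0) = 9.271
Node uu (S = 109.9): V_uu = e^(−0.09)·[0.4119·0.0000 + 0.5881·0.0000] = 0.0000
Node ud (S = 80.27): V_ud = e^(−0.09)·[0.4119·0.0000 + 0.5881·0.0000] = 0.0000
Node dd (S = 58.66): V_dd = e^(−0.09)·[0.4119·0.0000 + 0.5881·9.2706] = 4.9826
Node u (S = 84.5): V_u = e^(−0.09)·[0.4119·0.0000 + 0.5881·0.0000] = 0.0000
Node d (S = 61.75): V_d = e^(−0.09)·[0.4119·0.0000 + 0.5881·4.9826] = 2.6779
Node 0 (S = 65): V_0 = e^(−0.09)·[0.4119·0.0000 + 0.5881·2.6779] = 1.4393

$1.44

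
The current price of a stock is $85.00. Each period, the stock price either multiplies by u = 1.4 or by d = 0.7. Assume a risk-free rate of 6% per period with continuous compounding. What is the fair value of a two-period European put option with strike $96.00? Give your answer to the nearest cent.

Risk-neutral probability p = (e^0.06 − 0.7)/(1.4 − 0.7) = 0.3618/0.7000 = 0.5169
Terminal stock prices: S_uu = 166.6, S_ud = 83.3, S_dd = 41.65
Terminal payoffs (K − S): max(-70.6, 0) = 0, max(12.7, 0) = 12.7, max(54.35, 0) = 54.35
Node u (S = 119): V_u = e^(−0.06)·[0.5169·0.0000 + 0.4831·12.7000] = 5.7780
Node d (S = 59.5): V_d = e^(−0.06)·[0.5169·12.7000 + 0.4831·54.3500] = 30.9094
Node 0 (S = 85): V_0 = e^(−0.06)·[0.5169·5.7780 + 0.4831·30.9094] = 16.8752

$16.88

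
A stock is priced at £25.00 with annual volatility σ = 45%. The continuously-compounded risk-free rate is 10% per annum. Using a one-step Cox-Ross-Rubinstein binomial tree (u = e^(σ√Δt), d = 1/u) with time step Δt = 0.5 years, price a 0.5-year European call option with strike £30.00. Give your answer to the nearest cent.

CRR parameters: u = e^(σ√Δt) = e^(0.45·√0.5) = 1.3746, d = 1/u = 0.7275
Per-period rate: rΔt = 0.1·0.5 = 0.05, so R = e^0.05 = 1.0513
Risk-neutral probability p = (e^0.05 − 0.7275)/(1.3746 − 0.7275) = 0.3238/0.6472 = 0.5003
Terminal stock prices: S_u = 34.37, S_d = 18.19
Terminal payoffs (S − K): max(4.366, 0) = 4.366, max(-11.81, 0) = 0
Node 0 (S = 25): V_0 = e^(−0.05)·[0.5003·4.3662 + 0.4997·0.0000] = 2.0780

£2.08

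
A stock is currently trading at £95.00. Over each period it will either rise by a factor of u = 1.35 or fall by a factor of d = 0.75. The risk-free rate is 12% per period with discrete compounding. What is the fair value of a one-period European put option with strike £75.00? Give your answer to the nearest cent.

Risk-neutral probability p = (1 + 0.12 − 0.75)/(1.35 − 0.75) = 0.3700/0.6000 = 0.6167
Terminal stock prices: S_u = 128.2, S_d = 71.25
Terminal payoffs (K − S): max(-53.25, 0) = 0, max(3.75, 0) = 3.75
Node 0 (S = 95): V_0 = 1/1.12·[0.6167·0.0000 + 0.3833·3.7500] = 1.2835

£1.28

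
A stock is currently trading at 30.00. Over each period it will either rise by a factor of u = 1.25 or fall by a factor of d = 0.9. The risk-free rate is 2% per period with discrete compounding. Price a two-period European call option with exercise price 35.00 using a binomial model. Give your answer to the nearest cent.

Risk-neutral probability p = (1 + 0.02 − 0.9)/(1.25 − 0.9) = 0.1200/0.3500 = 0.3429
Terminal stock prices: S_uu = 46.88, S_ud = 33.75, S_dd = 24.3
Terminal payoffs (S − K): max(11.88, 0) = 11.88, max(-1.25, 0) = 0, max(-10.7, 0) = 0
Node u (S = 37.5): V_u = 1/1.02·[0.3429·11.8750 + 0.6571·0.0000] = 3.9916
Node d (S = 27): V_d = 1/1.02·[0.3429·0.0000 + 0.6571·0.0000] = 0.0000
Node 0 (S = 30): V_0 = 1/1.02·[0.3429·3.9916 + 0.6571·0.0000] = 1.3417

1.34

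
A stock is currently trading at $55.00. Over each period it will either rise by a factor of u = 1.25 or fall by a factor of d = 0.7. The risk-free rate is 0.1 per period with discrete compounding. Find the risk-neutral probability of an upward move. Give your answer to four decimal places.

p = 0.7273

Risk-neutral probability p = (1 + 0.1 − 0.7)/(1.25 − 0.7) = 0.4000/0.5500 = 0.7273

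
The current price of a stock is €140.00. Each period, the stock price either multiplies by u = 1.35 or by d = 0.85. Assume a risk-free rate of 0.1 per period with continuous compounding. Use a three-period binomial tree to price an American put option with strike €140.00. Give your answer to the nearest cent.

€9.62

Risk-neutral probability p = (e^0.1 − 0.85)/(1.35 − 0.85) = 0.2552/0.5000 = 0.5103
Terminal stock prices: S_uuu = 344.5, S_uud = 216.9, S_udd = 136.6, S_ddd = 85.98
Terminal payoffs (K − S): max(-204.5, 0) = 0, max(-76.88, 0) = 0, max(3.448, 0) = 3.448, max(54.02, 0) = 54.02
Node uu (S = 255.2): continuation = e^(−0.1)·[0.5103·0.0000 + 0.4897·0.0000] = 0.0000; exercise value = 0.0000 ≤ continuation, so V_uu = 0.0000
Node ud (S = 160.7): continuation = e^(−0.1)·[0.5103·0.0000 + 0.4897·3.4475] = 1.5275; exercise value = 0.0000 ≤ continuation, so V_ud = 1.5275
Node dd (S = 101.1): continuation = e^(−0.1)·[0.5103·3.4475 + 0.4897·54.0225] = 25.5272; exercise value = 38.8500 > continuation, so V_dd = 38.8500 (exercise)
Node u (S = 189): continuation = e^(−0.1)·[0.5103·0.0000 + 0.4897·1.5275] = 0.6768; exercise value = 0.0000 ≤ continuation, so V_u = 0.6768
Node d (S = 119): continuation = e^(−0.1)·[0.5103·1.5275 + 0.4897·38.8500] = 17.9183; exercise value = 21.0000 > continuation, so V_d = 21.0000 (exercise)
Node 0 (S = 140): continuation = e^(−0.1)·[0.5103·0.6768 + 0.4897·21.0000] = 9.6168; exercise value = 0.0000 ≤ continuation, so V_0 = 9.6168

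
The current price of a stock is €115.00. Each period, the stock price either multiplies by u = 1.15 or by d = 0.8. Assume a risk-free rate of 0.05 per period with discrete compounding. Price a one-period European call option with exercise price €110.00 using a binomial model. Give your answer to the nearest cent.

Risk-neutral probability p = (1 + 0.05 − 0.8)/(1.15 − 0.8) = 0.2500/0.3500 = 0.7143
Terminal stock prices: S_u = 132.2, S_d = 92
Terminal payoffs (S − K): max(22.25, 0) = 22.25, max(-18, 0) = 0
Node 0 (S = 115): V_0 = 1/1.05·[0.7143·22.2500 + 0.2857·0.0000] = 15.1361

€15.14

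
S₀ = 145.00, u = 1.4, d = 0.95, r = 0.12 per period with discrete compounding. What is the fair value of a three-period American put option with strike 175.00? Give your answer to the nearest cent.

30.00

Risk-neutral probability p = (1 + 0.12 − 0.95)/(1.4 − 0.95) = 0.1700/0.4500 = 0.3778
Terminal stock prices: S_uuu = 397.9, S_uud = 270, S_udd = 183.2, S_ddd = 124.3
Terminal payoffs (K − S): max(-222.9, 0) = 0, max(-94.99, 0) = 0, max(-8.207, 0) = 0, max(50.68, 0) = 50.68
Node uu (S = 284.2): continuation = 1/1.12·[0.3778·0.0000 + 0.6222·0.0000] = 0.0000; exercise value = 0.0000 ≤ continuation, so V_uu = 0.0000
Node ud (S = 192.8): continuation = 1/1.12·[0.3778·0.0000 + 0.6222·0.0000] = 0.0000; exercise value = 0.0000 ≤ continuation, so V_ud = 0.0000
Node dd (S = 130.9): continuation = 1/1.12·[0.3778·0.0000 + 0.6222·50.6806] = 28.1559; exercise value = 44.1375 > continuation, so V_dd = 44.1375 (exercise)
Node u (S = 203): continuation = 1/1.12·[0.3778·0.0000 + 0.6222·0.0000] = 0.0000; exercise value = 0.0000 ≤ continuation, so V_u = 0.0000
Node d (S = 137.8): continuation = 1/1.12·[0.3778·0.0000 + 0.6222·44.1375] = 24.5208; exercise value = 37.2500 > continuation, so V_d = 37.2500 (exercise)
Node 0 (S = 145): continuation = 1/1.12·[0.3778·0.0000 + 0.6222·37.2500] = 20.6944; exercise value = 30.0000 > continuation, so V_0 = 30.0000 (exercise)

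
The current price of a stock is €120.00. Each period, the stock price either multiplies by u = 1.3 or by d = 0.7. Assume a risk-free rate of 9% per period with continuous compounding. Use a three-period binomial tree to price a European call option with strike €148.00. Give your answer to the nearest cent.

€25.03

Risk-neutral probability p = (e^0.09 − 0.7)/(1.3 − 0.7) = 0.3942/0.6000 = 0.6570
Terminal stock prices: S_uuu = 263.6, S_uud = 142, S_udd = 76.44, S_ddd = 41.16
Terminal payoffs (S − K): max(115.6, 0) = 115.6, max(-6.04, 0) = 0, max(-71.56, 0) = 0, max(-106.8, 0) = 0
Node uu (S = 202.8): V_uu = e^(−0.09)·[0.6570·115.6400 + 0.3430·0.0000] = 69.4318
Node ud (S = 109.2): V_ud = e^(−0.09)·[0.6570·0.0000 + 0.3430·0.0000] = 0.0000
Node dd (S = 58.8): V_dd = e^(−0.09)·[0.6570·0.0000 + 0.3430·0.0000] = 0.0000
Node u (S = 156): V_u = e^(−0.09)·[0.6570·69.4318 + 0.3430·0.0000] = 41.6878
Node d (S = 84): V_d = e^(−0.09)·[0.6570·0.0000 + 0.3430·0.0000] = 0.0000
Node 0 (S = 120): V_0 = e^(−0.09)·[0.6570·41.6878 + 0.3430·0.0000] = 25.0299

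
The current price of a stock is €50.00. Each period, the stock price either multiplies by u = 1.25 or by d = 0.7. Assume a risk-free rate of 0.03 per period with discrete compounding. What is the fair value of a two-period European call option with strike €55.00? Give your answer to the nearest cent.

€7.85

Risk-neutral probability p = (1 + 0.03 − 0.7)/(1.25 − 0.7) = 0.3300/0.5500 = 0.6000
Terminal stock prices: S_uu = 78.12, S_ud = 43.75, S_dd = 24.5
Terminal payoffs (S − K): max(23.12, 0) = 23.12, max(-11.25, 0) = 0, max(-30.5, 0) = 0
Node u (S = 62.5): V_u = 1/1.03·[0.6000·23.1250 + 0.4000·0.0000] = 13.4709
Node d (S = 35): V_d = 1/1.03·[0.6000·0.0000 + 0.4000·0.0000] = 0.0000
Node 0 (S = 50): V_0 = 1/1.03·[0.6000·13.4709 + 0.4000·0.0000] = 7.8471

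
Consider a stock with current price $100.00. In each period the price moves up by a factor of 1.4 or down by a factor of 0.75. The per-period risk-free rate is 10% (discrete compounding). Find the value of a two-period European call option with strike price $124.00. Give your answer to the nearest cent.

$17.25

Risk-neutral probability p = (1 + 0.1 − 0.75)/(1.4 − 0.75) = 0.3500/0.6500 = 0.5385
Terminal stock prices: S_uu = 196, S_ud = 105, S_dd = 56.25
Terminal payoffs (S − K): max(72, 0) = 72, max(-19, 0) = 0, max(-67.75, 0) = 0
Node u (S = 140): V_u = 1/1.1·[0.5385·72.0000 + 0.4615·0.0000] = 35.2448
Node d (S = 75): V_d = 1/1.1·[0.5385·0.0000 + 0.4615·0.0000] = 0.0000
Node 0 (S = 100): V_0 = 1/1.1·[0.5385·35.2448 + 0.4615·0.0000] = 17.2527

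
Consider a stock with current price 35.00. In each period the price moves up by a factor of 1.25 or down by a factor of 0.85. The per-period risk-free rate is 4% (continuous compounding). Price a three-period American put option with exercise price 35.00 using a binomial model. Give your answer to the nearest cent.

Risk-neutral probability p = (e^0.04 − 0.85)/(1.25 − 0.85) = 0.1908/0.4000 = 0.4770
Terminal stock prices: S_uuu = 68.36, S_uud = 46.48, S_udd = 31.61, S_ddd = 21.49
Terminal payoffs (K − S): max(-33.36, 0) = 0, max(-11.48, 0) = 0, max(3.391, 0) = 3.391, max(13.51, 0) = 13.51
Node uu (S = 54.69): continuation = e^(−0.04)·[0.4770·0.0000 + 0.5230·0.0000] = 0.0000; exercise value = 0.0000 ≤ continuation, so V_uu = 0.0000
Node ud (S = 37.19): continuation = e^(−0.04)·[0.4770·0.0000 + 0.5230·3.3906] = 1.7037; exercise value = 0.0000 ≤ continuation, so V_ud = 1.7037
Node dd (S = 25.29): continuation = e^(−0.04)·[0.4770·3.3906 + 0.5230·13.5056] = 8.3401; exercise value = 9.7125 > continuation, so V_dd = 9.7125 (exercise)
Node u (S = 43.75): continuation = e^(−0.04)·[0.4770·0.0000 + 0.5230·1.7037] = 0.8560; exercise value = 0.0000 ≤ continuation, so V_u = 0.8560
Node d (S = 29.75): continuation = e^(−0.04)·[0.4770·1.7037 + 0.5230·9.7125] = 5.6610; exercise value = 5.2500 ≤ continuation, so V_d = 5.6610
Node 0 (S = 35): continuation = e^(−0.04)·[0.4770·0.8560 + 0.5230·5.6610] = 3.2368; exercise value = 0.0000 ≤ continuation, so V_0 = 3.2368

3.24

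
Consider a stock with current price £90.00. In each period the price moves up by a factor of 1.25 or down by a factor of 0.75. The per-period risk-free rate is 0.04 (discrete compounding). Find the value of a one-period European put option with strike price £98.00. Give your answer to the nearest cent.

Risk-neutral probability p = (1 + 0.04 − 0.75)/(1.25 − 0.75) = 0.2900/0.5000 = 0.5800
Terminal stock prices: S_u = 112.5, S_d = 67.5
Terminal payoffs (K − S): max(-14.5, 0) = 0, max(30.5, 0) = 30.5
Node 0 (S = 90): V_0 = 1/1.04·[0.5800·0.0000 + 0.4200·30.5000] = 12.3173

£12.32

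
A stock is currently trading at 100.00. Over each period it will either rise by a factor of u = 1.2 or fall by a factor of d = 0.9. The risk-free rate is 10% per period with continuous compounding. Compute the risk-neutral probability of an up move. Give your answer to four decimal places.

Risk-neutral probability p = (e^0.1 − 0.9)/(1.2 − 0.9) = 0.2052/0.3000 = 0.6839

p = 0.6839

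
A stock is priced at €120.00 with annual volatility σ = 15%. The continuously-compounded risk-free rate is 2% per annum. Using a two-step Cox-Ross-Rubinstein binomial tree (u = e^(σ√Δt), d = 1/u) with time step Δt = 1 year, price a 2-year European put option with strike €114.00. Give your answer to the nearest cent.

€5.34

CRR parameters: u = e^(σ√Δt) = e^(0.15·√1) = 1.1618, d = 1/u = 0.8607
Per-period rate: rΔt = 0.02·1 = 0.02, so R = e^0.02 = 1.0202
Risk-neutral probability p = (e^0.02 − 0.8607)/(1.1618 − 0.8607) = 0.1595/0.3011 = 0.5297
Terminal stock prices: S_uu = 162, S_ud = 120, S_dd = 88.9
Terminal payoffs (K − S): max(-47.98, 0) = 0, max(-6, 0) = 0, max(25.1, 0) = 25.1
Node u (S = 139.4): V_u = e^(−0.02)·[0.5297·0.0000 + 0.4703·0.0000] = 0.0000
Node d (S = 103.3): V_d = e^(−0.02)·[0.5297·0.0000 + 0.4703·25.1018] = 11.5727
Node 0 (S = 120): V_0 = e^(−0.02)·[0.5297·0.0000 + 0.4703·11.5727] = 5.3354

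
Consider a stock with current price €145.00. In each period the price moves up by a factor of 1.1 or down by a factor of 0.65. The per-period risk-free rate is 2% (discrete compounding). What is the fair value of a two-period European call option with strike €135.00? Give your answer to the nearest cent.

Risk-neutral probability p = (1 + 0.02 − 0.65)/(1.1 − 0.65) = 0.3700/0.4500 = 0.8222
Terminal stock prices: S_uu = 175.5, S_ud = 103.7, S_dd = 61.26
Terminal payoffs (S − K): max(40.45, 0) = 40.45, max(-31.33, 0) = 0, max(-73.74, 0) = 0
Node u (S = 159.5): V_u = 1/1.02·[0.8222·40.4500 + 0.1778·0.0000] = 32.6068
Node d (S = 94.25): V_d = 1/1.02·[0.8222·0.0000 + 0.1778·0.0000] = 0.0000
Node 0 (S = 145): V_0 = 1/1.02·[0.8222·32.6068 + 0.1778·0.0000] = 26.2843

€26.28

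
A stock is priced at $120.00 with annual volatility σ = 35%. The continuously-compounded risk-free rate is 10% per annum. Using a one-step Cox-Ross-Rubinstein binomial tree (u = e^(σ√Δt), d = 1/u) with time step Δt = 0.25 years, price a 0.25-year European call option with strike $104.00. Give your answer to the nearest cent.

$20.07

CRR parameters: u = e^(σ√Δt) = e^(0.35·√0.25) = 1.1912, d = 1/u = 0.8395
Per-period rate: rΔt = 0.1·0.25 = 0.025, so R = e^0.025 = 1.0253
Risk-neutral probability p = (e^0.025 − 0.8395)/(1.1912 − 0.8395) = 0.1859/0.3518 = 0.5283
Terminal stock prices: S_u = 142.9, S_d = 100.7
Terminal payoffs (S − K): max(38.95, 0) = 38.95, max(-3.265, 0) = 0
Node 0 (S = 120): V_0 = e^(−0.025)·[0.5283·38.9495 + 0.4717·0.0000] = 20.0698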